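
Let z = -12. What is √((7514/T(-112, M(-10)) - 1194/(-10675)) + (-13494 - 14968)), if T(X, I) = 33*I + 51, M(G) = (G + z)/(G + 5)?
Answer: I*√13853841084041798/698145 ≈ 168.59*I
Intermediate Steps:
M(G) = (-12 + G)/(5 + G) (M(G) = (G - 12)/(G + 5) = (-12 + G)/(5 + G))
T(X, I) = 51 + 33*I
√((7514/T(-112, M(-10)) - 1194/(-10675)) + (-13494 - 14968)) = √((7514/(51 + 33*((-12 - 10)/(5 - 10))) - 1194/(-10675)) + (-13494 - 14968)) = √((7514/(51 + 33*(-22/(-5))) - 1194*(-1/10675)) - 28462) = √((7514/(51 + 33*(-⅕*(-22))) + 1194/10675) - 28462) = √((7514/(51 + 33*(22/5)) + 1194/10675) - 28462) = √((7514/(51 + 726/5) + 1194/10675) - 28462) = √((7514/(981/5) + 1194/10675) - 28462) = √((7514*(5/981) + 1194/10675) - 28462) = √((37570/981 + 1194/10675) - 28462) = √(402231064/10472175 - 28462) = √(-297656813786/10472175) = I*√13853841084041798/698145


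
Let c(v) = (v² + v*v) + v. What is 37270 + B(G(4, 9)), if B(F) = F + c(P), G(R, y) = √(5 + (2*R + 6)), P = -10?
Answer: 37460 + √19 ≈ 37464.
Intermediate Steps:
c(v) = v + 2*v² (c(v) = (v² + v²) + v = 2*v² + v = v + 2*v²)
G(R, y) = √(11 + 2*R) (G(R, y) = √(5 + (6 + 2*R)) = √(11 + 2*R))
B(F) = 190 + F (B(F) = F - 10*(1 + 2*(-10)) = F - 10*(1 - 20) = F - 10*(-19) = F + 190 = 190 + F)
37270 + B(G(4, 9)) = 37270 + (190 + √(11 + 2*4)) = 37270 + (190 + √(11 + 8)) = 37270 + (190 + √19) = 37460 + √19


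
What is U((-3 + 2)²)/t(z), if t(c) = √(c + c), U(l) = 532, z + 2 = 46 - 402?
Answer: -266*I*√179/179 ≈ -19.882*I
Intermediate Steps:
z = -358 (z = -2 + (46 - 402) = -2 - 356 = -358)
t(c) = √2*√c (t(c) = √(2*c) = √2*√c)
U((-3 + 2)²)/t(z) = 532/((√2*√(-358))) = 532/((√2*(I*√358))) = 532/((2*I*√179)) = 532*(-I*√179/358) = -266*I*√179/179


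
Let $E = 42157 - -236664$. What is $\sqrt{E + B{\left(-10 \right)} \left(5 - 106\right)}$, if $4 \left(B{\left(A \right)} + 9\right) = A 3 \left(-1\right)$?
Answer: $\frac{\sqrt{1115890}}{2} \approx 528.18$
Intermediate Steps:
$E = 278821$ ($E = 42157 + 236664 = 278821$)
$B{\left(A \right)} = -9 - \frac{3 A}{4}$ ($B{\left(A \right)} = -9 + \frac{A 3 \left(-1\right)}{4} = -9 + \frac{3 A \left(-1\right)}{4} = -9 + \frac{\left(-3\right) A}{4} = -9 - \frac{3 A}{4}$)
$\sqrt{E + B{\left(-10 \right)} \left(5 - 106\right)} = \sqrt{278821 + \left(-9 - - \frac{15}{2}\right) \left(5 - 106\right)} = \sqrt{278821 + \left(-9 + \frac{15}{2}\right) \left(-101\right)} = \sqrt{278821 - - \frac{303}{2}} = \sqrt{278821 + \frac{303}{2}} = \sqrt{\frac{557945}{2}} = \frac{\sqrt{1115890}}{2}$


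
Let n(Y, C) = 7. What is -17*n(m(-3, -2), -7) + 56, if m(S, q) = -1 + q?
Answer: -63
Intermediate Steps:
-17*n(m(-3, -2), -7) + 56 = -17*7 + 56 = -119 + 56 = -63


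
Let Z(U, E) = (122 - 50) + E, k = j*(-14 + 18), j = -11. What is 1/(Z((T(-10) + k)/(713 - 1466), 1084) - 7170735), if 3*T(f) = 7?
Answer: -1/7169579 ≈ -1.3948e-7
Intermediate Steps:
T(f) = 7/3 (T(f) = (⅓)*7 = 7/3)
k = -44 (k = -11*(-14 + 18) = -11*4 = -44)
Z(U, E) = 72 + E
1/(Z((T(-10) + k)/(713 - 1466), 1084) - 7170735) = 1/((72 + 1084) - 7170735) = 1/(1156 - 7170735) = 1/(-7169579) = -1/7169579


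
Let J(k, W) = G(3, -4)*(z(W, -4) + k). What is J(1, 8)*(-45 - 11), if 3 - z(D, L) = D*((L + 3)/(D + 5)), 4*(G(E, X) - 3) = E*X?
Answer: 0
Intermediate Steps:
G(E, X) = 3 + E*X/4 (G(E, X) = 3 + (E*X)/4 = 3 + E*X/4)
z(D, L) = 3 - D*(3 + L)/(5 + D) (z(D, L) = 3 - D*(L + 3)/(D + 5) = 3 - D*(3 + L)/(5 + D))
J(k, W) = 0 (J(k, W) = (3 + (¼)*3*(-4))*((15 - 1*W*(-4))/(5 + W) + k) = (3 - 3)*((15 + 4*W)/(5 + W) + k) = 0*(k + (15 + 4*W)/(5 + W)) = 0)
J(1, 8)*(-45 - 11) = 0*(-45 - 11) = 0*(-56) = 0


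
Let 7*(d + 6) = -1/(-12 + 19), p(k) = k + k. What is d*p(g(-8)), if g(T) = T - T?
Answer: 0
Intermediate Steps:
g(T) = 0
p(k) = 2*k
d = -295/49 (d = -6 + (-1/(-12 + 19))/7 = -6 + (-1/7)/7 = -6 + (-1*⅐)/7 = -6 + (⅐)*(-⅐) = -6 - 1/49 = -295/49 ≈ -6.0204)
d*p(g(-8)) = -590*0/49 = -295/49*0 = 0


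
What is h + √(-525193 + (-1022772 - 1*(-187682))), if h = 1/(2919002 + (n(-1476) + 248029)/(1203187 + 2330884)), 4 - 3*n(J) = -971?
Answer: 3534071/10315960565496 + I*√1360283 ≈ 3.4258e-7 + 1166.3*I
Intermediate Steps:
n(J) = 325 (n(J) = 4/3 - ⅓*(-971) = 4/3 + 971/3 = 325)
h = 3534071/10315960565496 (h = 1/(2919002 + (325 + 248029)/(1203187 + 2330884)) = 1/(2919002 + 248354/3534071) = 1/(10315960565496/3534071) = 3534071/10315960565496 ≈ 3.4258e-7)
h + √(-525193 + (-1022772 - 1*(-187682))) = 3534071/10315960565496 + √(-525193 + (-1022772 - 1*(-187682))) = 3534071/10315960565496 + √(-525193 + (-1022772 + 187682)) = 3534071/10315960565496 + √(-525193 - 835090) = 3534071/10315960565496 + √(-1360283) = 3534071/10315960565496 + I*√1360283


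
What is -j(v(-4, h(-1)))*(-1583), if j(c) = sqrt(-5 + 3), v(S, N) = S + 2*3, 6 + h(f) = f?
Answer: 1583*I*sqrt(2) ≈ 2238.7*I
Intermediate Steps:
h(f) = -6 + f
v(S, N) = 6 + S (v(S, N) = S + 6 = 6 + S)
j(c) = I*sqrt(2) (j(c) = sqrt(-2) = I*sqrt(2))
-j(v(-4, h(-1)))*(-1583) = -I*sqrt(2)*(-1583) = -(-1583)*I*sqrt(2) = 1583*I*sqrt(2)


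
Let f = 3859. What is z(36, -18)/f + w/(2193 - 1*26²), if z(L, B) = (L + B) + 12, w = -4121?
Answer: -15857429/5854103 ≈ -2.7088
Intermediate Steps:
z(L, B) = 12 + B + L (z(L, B) = (B + L) + 12 = 12 + B + L)
z(36, -18)/f + w/(2193 - 1*26²) = (12 - 18 + 36)/3859 - 4121/(2193 - 1*26²) = 30*(1/3859) - 4121/(2193 - 1*676) = 30/3859 - 4121/(2193 - 676) = 30/3859 - 4121/1517 = -15857429/5854103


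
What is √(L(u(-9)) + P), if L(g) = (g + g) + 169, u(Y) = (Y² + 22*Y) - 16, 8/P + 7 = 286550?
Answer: I*√7964366120009/286543 ≈ 9.8489*I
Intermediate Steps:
P = 8/286543 (P = 8/(-7 + 286550) = 8/286543 ≈ 2.7919e-5)
u(Y) = -16 + Y² + 22*Y
L(g) = 169 + 2*g (L(g) = 2*g + 169 = 169 + 2*g)
√(L(u(-9)) + P) = √((169 + 2*(-16 + (-9)² + 22*(-9))) + 8/286543) = √((169 + 2*(-16 + 81 - 198)) + 8/286543) = √((169 + 2*(-133)) + 8/286543) = √((169 - 266) + 8/286543) = √(-97 + 8/286543) = √(-27794663/286543) = I*√7964366120009/286543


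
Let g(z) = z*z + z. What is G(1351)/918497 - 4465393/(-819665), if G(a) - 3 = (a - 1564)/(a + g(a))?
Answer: 32454793895373713/5957379941655065 ≈ 5.4478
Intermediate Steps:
g(z) = z + z² (g(z) = z² + z = z + z²)
G(a) = 3 + (-1564 + a)/(a + a*(1 + a)) (G(a) = 3 + (a - 1564)/(a + a*(1 + a)) = 3 + (-1564 + a)/(a + a*(1 + a)))
G(1351)/918497 - 4465393/(-819665) = ((-1564 + 3*1351² + 7*1351)/(1351*(2 + 1351)))/918497 - 4465393/(-819665) = ((1/1351)*(-1564 + 3*1825201 + 9457)/1353)*(1/918497) - 4465393*(-1/819665) = ((1/1351)*(1/1353)*(-1564 + 5475603 + 9457))*(1/918497) + 4465393/819665 = ((1/1351)*(1/1353)*5483496)*(1/918497) + 4465393/819665 = (1827832/609301)*(1/918497) + 4465393/819665 = 1827832/559641140597 + 4465393/819665 = 32454793895373713/5957379941655065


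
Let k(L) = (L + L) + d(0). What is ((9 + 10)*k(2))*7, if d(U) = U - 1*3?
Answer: 133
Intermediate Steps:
d(U) = -3 + U (d(U) = U - 3 = -3 + U)
k(L) = -3 + 2*L (k(L) = (L + L) + (-3 + 0) = 2*L - 3 = -3 + 2*L)
((9 + 10)*k(2))*7 = ((9 + 10)*(-3 + 2*2))*7 = (19*(-3 + 4))*7 = (19*1)*7 = 19*7 = 133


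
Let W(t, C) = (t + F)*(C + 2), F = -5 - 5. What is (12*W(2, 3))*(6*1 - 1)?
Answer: -2400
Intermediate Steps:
F = -10
W(t, C) = (-10 + t)*(2 + C) (W(t, C) = (t - 10)*(C + 2) = (-10 + t)*(2 + C))
(12*W(2, 3))*(6*1 - 1) = (12*(-20 - 10*3 + 2*2 + 3*2))*(6*1 - 1) = (12*(-20 - 30 + 4 + 6))*(6 - 1) = (12*(-40))*5 = -480*5 = -2400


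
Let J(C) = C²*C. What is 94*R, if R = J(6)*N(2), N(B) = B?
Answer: 40608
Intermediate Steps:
J(C) = C³
R = 432 (R = 6³*2 = 216*2 = 432)
94*R = 94*432 = 40608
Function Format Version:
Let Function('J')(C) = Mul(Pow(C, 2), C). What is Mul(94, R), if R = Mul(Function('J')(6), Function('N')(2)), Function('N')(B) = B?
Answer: 40608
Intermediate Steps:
Function('J')(C) = Pow(C, 3)
R = 432 (R = Mul(Pow(6, 3), 2) = Mul(216, 2) = 432)
Mul(94, R) = Mul(94, 432) = 40608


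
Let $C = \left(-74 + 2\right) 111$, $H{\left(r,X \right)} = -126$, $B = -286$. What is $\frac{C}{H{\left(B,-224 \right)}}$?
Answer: $\frac{444}{7} \approx 63.429$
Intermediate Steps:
$C = -7992$ ($C = \left(-72\right) 111 = -7992$)
$\frac{C}{H{\left(B,-224 \right)}} = - \frac{7992}{-126} = \left(-7992\right) \left(- \frac{1}{126}\right) = \frac{444}{7}$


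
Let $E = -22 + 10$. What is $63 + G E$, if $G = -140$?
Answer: $1743$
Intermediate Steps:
$E = -12$
$63 + G E = 63 - -1680 = 63 + 1680 = 1743$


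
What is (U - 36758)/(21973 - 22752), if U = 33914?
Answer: 2844/779 ≈ 3.6508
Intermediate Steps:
(U - 36758)/(21973 - 22752) = (33914 - 36758)/(21973 - 22752) = -2844/(-779) = -2844*(-1/779) = 2844/779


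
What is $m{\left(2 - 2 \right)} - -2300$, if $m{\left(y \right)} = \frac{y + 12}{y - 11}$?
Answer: $\frac{25288}{11} \approx 2298.9$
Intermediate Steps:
$m{\left(y \right)} = \frac{12 + y}{-11 + y}$
$m{\left(2 - 2 \right)} - -2300 = \frac{12 + \left(2 - 2\right)}{-11 + \left(2 - 2\right)} - -2300 = \frac{12 + \left(2 - 2\right)}{-11 + \left(2 - 2\right)} + 2300 = \frac{12 + 0}{-11 + 0} + 2300 = \frac{1}{-11} \cdot 12 + 2300 = \left(- \frac{1}{11}\right) 12 + 2300 = - \frac{12}{11} + 2300 = \frac{25288}{11}$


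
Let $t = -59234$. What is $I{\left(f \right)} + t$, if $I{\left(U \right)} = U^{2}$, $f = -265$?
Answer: $10991$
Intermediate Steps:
$I{\left(f \right)} + t = \left(-265\right)^{2} - 59234 = 70225 - 59234 = 10991$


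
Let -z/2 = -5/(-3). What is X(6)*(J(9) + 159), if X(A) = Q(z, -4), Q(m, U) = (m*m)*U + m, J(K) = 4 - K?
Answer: -66220/9 ≈ -7357.8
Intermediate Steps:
z = -10/3 (z = -(-10)/(-3) = -(-10)*(-1)/3 = -2*5/3 = -10/3 ≈ -3.3333)
Q(m, U) = m + U*m² (Q(m, U) = m²*U + m = U*m² + m = m + U*m²)
X(A) = -430/9 (X(A) = -10*(1 - 4*(-10/3))/3 = -10*(1 + 40/3)/3 = -10/3*43/3 = -430/9)
X(6)*(J(9) + 159) = -430*((4 - 1*9) + 159)/9 = -430*((4 - 9) + 159)/9 = -430*(-5 + 159)/9 = -430/9*154 = -66220/9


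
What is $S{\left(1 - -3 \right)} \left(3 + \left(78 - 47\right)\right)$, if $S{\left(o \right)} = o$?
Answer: $136$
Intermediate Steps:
$S{\left(1 - -3 \right)} \left(3 + \left(78 - 47\right)\right) = \left(1 - -3\right) \left(3 + \left(78 - 47\right)\right) = \left(1 + 3\right) \left(3 + \left(78 - 47\right)\right) = 4 \left(3 + 31\right) = 4 \cdot 34 = 136$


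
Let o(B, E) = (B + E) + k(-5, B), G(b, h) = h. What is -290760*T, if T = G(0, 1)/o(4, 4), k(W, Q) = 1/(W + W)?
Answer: -2907600/79 ≈ -36805.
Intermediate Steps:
k(W, Q) = 1/(2*W)
o(B, E) = -1/10 + B + E (o(B, E) = (B + E) + (1/2)/(-5) = (B + E) + (1/2)*(-1/5) = (B + E) - 1/10 = -1/10 + B + E)
T = 10/79 (T = 1/(-1/10 + 4 + 4) = 1/(79/10) = 1*(10/79) = 10/79 ≈ 0.12658)
-290760*T = -290760*10/79 = -2907600/79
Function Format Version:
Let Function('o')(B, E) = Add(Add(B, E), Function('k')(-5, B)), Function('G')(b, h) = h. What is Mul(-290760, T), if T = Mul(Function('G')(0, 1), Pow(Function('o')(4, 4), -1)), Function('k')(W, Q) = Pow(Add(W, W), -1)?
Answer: Rational(-2907600, 79) ≈ -36805.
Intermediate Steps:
Function('k')(W, Q) = Mul(Rational(1, 2), Pow(W, -1)) (Function('k')(W, Q) = Pow(Mul(2, W), -1) = Mul(Rational(1, 2), Pow(W, -1)))
Function('o')(B, E) = Add(Rational(-1, 10), B, E) (Function('o')(B, E) = Add(Add(B, E), Mul(Rational(1, 2), Pow(-5, -1))) = Add(Add(B, E), Mul(Rational(1, 2), Rational(-1, 5))) = Add(Add(B, E), Rational(-1, 10)) = Add(Rational(-1, 10), B, E))
T = Rational(10, 79) (T = Mul(1, Pow(Add(Rational(-1, 10), 4, 4), -1)) = Mul(1, Pow(Rational(79, 10), -1)) = Mul(1, Rational(10, 79)) = Rational(10, 79) ≈ 0.12658)
Mul(-290760, T) = Mul(-290760, Rational(10, 79)) = Rational(-2907600, 79)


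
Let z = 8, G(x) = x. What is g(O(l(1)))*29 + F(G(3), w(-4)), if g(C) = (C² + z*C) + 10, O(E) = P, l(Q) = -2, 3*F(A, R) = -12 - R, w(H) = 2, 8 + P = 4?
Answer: -536/3 ≈ -178.67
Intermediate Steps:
P = -4 (P = -8 + 4 = -4)
F(A, R) = -4 - R/3 (F(A, R) = (-12 - R)/3 = -4 - R/3)
O(E) = -4
g(C) = 10 + C² + 8*C (g(C) = (C² + 8*C) + 10 = 10 + C² + 8*C)
g(O(l(1)))*29 + F(G(3), w(-4)) = (10 + (-4)² + 8*(-4))*29 + (-4 - ⅓*2) = (10 + 16 - 32)*29 + (-4 - ⅔) = -6*29 - 14/3 = -174 - 14/3 = -536/3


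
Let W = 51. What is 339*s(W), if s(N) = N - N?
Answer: 0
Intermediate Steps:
s(N) = 0
339*s(W) = 339*0 = 0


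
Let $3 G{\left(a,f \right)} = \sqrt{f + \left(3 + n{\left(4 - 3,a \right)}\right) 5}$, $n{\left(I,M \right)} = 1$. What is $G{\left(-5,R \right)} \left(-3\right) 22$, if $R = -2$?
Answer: $- 66 \sqrt{2} \approx -93.338$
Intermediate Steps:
$G{\left(a,f \right)} = \frac{\sqrt{20 + f}}{3}$ ($G{\left(a,f \right)} = \frac{\sqrt{f + \left(3 + 1\right) 5}}{3} = \frac{\sqrt{f + 4 \cdot 5}}{3} = \frac{\sqrt{f + 20}}{3} = \frac{\sqrt{20 + f}}{3}$)
$G{\left(-5,R \right)} \left(-3\right) 22 = \frac{\sqrt{20 - 2}}{3} \left(-3\right) 22 = \frac{\sqrt{18}}{3} \left(-3\right) 22 = \frac{3 \sqrt{2}}{3} \left(-3\right) 22 = \sqrt{2} \left(-3\right) 22 = - 3 \sqrt{2} \cdot 22 = - 66 \sqrt{2}$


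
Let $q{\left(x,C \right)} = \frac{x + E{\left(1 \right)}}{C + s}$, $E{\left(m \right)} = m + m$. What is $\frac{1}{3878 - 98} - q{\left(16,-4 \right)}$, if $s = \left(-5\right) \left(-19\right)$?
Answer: $- \frac{9707}{49140} \approx -0.19754$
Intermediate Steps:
$E{\left(m \right)} = 2 m$
$s = 95$
$q{\left(x,C \right)} = \frac{2 + x}{95 + C}$ ($q{\left(x,C \right)} = \frac{x + 2 \cdot 1}{C + 95} = \frac{x + 2}{95 + C} = \frac{2 + x}{95 + C}$)
$\frac{1}{3878 - 98} - q{\left(16,-4 \right)} = \frac{1}{3878 - 98} - \frac{2 + 16}{95 - 4} = \frac{1}{3780} - \frac{1}{91} \cdot 18 = \frac{1}{3780} - \frac{18}{91} = - \frac{9707}{49140}$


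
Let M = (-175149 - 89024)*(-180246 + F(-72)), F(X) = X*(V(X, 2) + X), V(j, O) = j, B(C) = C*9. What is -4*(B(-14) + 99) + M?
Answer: 44877181002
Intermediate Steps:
B(C) = 9*C
F(X) = 2*X² (F(X) = X*(X + X) = X*(2*X) = 2*X²)
M = 44877180894 (M = (-175149 - 89024)*(-180246 + 2*(-72)²) = -264173*(-180246 + 2*5184) = -264173*(-180246 + 10368) = -264173*(-169878) = 44877180894)
-4*(B(-14) + 99) + M = -4*(9*(-14) + 99) + 44877180894 = -4*(-126 + 99) + 44877180894 = -4*(-27) + 44877180894 = 108 + 44877180894 = 44877181002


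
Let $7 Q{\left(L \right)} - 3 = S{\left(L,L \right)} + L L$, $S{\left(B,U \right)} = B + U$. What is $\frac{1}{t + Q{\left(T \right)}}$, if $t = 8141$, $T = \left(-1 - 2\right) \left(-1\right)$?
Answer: $\frac{7}{57005} \approx 0.0001228$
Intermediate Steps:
$T = 3$ ($T = \left(-3\right) \left(-1\right) = 3$)
$Q{\left(L \right)} = \frac{3}{7} + \frac{L^{2}}{7} + \frac{2 L}{7}$ ($Q{\left(L \right)} = \frac{3}{7} + \frac{\left(L + L\right) + L L}{7} = \frac{3}{7} + \frac{2 L + L^{2}}{7} = \frac{3}{7} + \frac{L^{2} + 2 L}{7} = \frac{3}{7} + \left(\frac{L^{2}}{7} + \frac{2 L}{7}\right) = \frac{3}{7} + \frac{L^{2}}{7} + \frac{2 L}{7}$)
$\frac{1}{t + Q{\left(T \right)}} = \frac{1}{8141 + \left(\frac{3}{7} + \frac{3^{2}}{7} + \frac{2}{7} \cdot 3\right)} = \frac{1}{8141 + \left(\frac{3}{7} + \frac{1}{7} \cdot 9 + \frac{6}{7}\right)} = \frac{1}{8141 + \left(\frac{3}{7} + \frac{9}{7} + \frac{6}{7}\right)} = \frac{1}{8141 + \frac{18}{7}} = \frac{1}{\frac{57005}{7}} = \frac{7}{57005}$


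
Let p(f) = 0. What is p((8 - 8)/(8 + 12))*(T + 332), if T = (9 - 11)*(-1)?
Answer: 0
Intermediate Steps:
T = 2 (T = -2*(-1) = 2)
p((8 - 8)/(8 + 12))*(T + 332) = 0*(2 + 332) = 0*334 = 0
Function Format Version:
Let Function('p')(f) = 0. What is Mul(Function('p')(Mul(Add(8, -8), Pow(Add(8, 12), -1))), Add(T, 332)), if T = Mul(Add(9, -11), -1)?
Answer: 0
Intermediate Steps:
T = 2 (T = Mul(-2, -1) = 2)
Mul(Function('p')(Mul(Add(8, -8), Pow(Add(8, 12), -1))), Add(T, 332)) = Mul(0, Add(2, 332)) = Mul(0, 334) = 0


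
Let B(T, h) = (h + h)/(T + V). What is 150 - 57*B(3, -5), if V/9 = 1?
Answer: 395/2 ≈ 197.50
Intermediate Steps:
V = 9 (V = 9*1 = 9)
B(T, h) = 2*h/(9 + T) (B(T, h) = (h + h)/(T + 9) = (2*h)/(9 + T) = 2*h/(9 + T))
150 - 57*B(3, -5) = 150 - 114*(-5)/(9 + 3) = 150 - 114*(-5)/12 = 150 - 57*(-⅚) = 150 + 95/2 = 395/2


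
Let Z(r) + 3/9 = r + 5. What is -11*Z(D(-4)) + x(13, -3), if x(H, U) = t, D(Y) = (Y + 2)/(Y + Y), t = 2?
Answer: -625/12 ≈ -52.083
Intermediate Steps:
D(Y) = (2 + Y)/(2*Y) (D(Y) = (2 + Y)/((2*Y)) = (2 + Y)*(1/(2*Y)) = (2 + Y)/(2*Y))
Z(r) = 14/3 + r (Z(r) = -⅓ + (r + 5) = -⅓ + (5 + r) = 14/3 + r)
x(H, U) = 2
-11*Z(D(-4)) + x(13, -3) = -11*(14/3 + (½)*(2 - 4)/(-4)) + 2 = -11*(14/3 + (½)*(-¼)*(-2)) + 2 = -11*(14/3 + ¼) + 2 = -11*59/12 + 2 = -649/12 + 2 = -625/12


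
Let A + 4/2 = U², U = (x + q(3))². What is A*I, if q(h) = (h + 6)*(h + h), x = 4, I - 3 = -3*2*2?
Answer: -101848446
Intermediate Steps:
I = -9 (I = 3 - 3*2*2 = 3 - 6*2 = 3 - 12 = -9)
q(h) = 2*h*(6 + h) (q(h) = (6 + h)*(2*h) = 2*h*(6 + h))
U = 3364 (U = (4 + 2*3*(6 + 3))² = (4 + 2*3*9)² = (4 + 54)² = 58² = 3364)
A = 11316494 (A = -2 + 3364² = -2 + 11316496 = 11316494)
A*I = 11316494*(-9) = -101848446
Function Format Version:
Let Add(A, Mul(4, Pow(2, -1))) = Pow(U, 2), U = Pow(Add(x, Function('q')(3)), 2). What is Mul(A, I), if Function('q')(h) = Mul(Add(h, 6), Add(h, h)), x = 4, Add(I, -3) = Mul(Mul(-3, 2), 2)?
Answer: -101848446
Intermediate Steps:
I = -9 (I = Add(3, Mul(Mul(-3, 2), 2)) = Add(3, Mul(-6, 2)) = Add(3, -12) = -9)
Function('q')(h) = Mul(2, h, Add(6, h)) (Function('q')(h) = Mul(Add(6, h), Mul(2, h)) = Mul(2, h, Add(6, h)))
U = 3364 (U = Pow(Add(4, Mul(2, 3, Add(6, 3))), 2) = Pow(Add(4, Mul(2, 3, 9)), 2) = Pow(Add(4, 54), 2) = Pow(58, 2) = 3364)
A = 11316494 (A = Add(-2, Pow(3364, 2)) = Add(-2, 11316496) = 11316494)
Mul(A, I) = Mul(11316494, -9) = -101848446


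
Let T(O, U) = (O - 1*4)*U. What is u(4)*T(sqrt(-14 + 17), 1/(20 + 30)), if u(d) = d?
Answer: -8/25 + 2*sqrt(3)/25 ≈ -0.18144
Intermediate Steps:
T(O, U) = U*(-4 + O) (T(O, U) = (O - 4)*U = (-4 + O)*U = U*(-4 + O))
u(4)*T(sqrt(-14 + 17), 1/(20 + 30)) = 4*((-4 + sqrt(-14 + 17))/(20 + 30)) = 4*((-4 + sqrt(3))/50) = 4*(-2/25 + sqrt(3)/50) = -8/25 + 2*sqrt(3)/25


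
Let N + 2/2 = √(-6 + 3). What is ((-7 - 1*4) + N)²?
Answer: (12 - I*√3)² ≈ 141.0 - 41.569*I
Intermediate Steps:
N = -1 + I*√3 (N = -1 + √(-6 + 3) = -1 + √(-3) = -1 + I*√3 ≈ -1.0 + 1.732*I)
((-7 - 1*4) + N)² = ((-7 - 1*4) + (-1 + I*√3))² = ((-7 - 4) + (-1 + I*√3))² = (-11 + (-1 + I*√3))² = (-12 + I*√3)²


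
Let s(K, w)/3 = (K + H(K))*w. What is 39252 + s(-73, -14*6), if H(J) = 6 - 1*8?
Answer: 58152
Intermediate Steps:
H(J) = -2 (H(J) = 6 - 8 = -2)
s(K, w) = 3*w*(-2 + K) (s(K, w) = 3*((K - 2)*w) = 3*((-2 + K)*w) = 3*(w*(-2 + K)) = 3*w*(-2 + K))
39252 + s(-73, -14*6) = 39252 + 3*(-14*6)*(-2 - 73) = 39252 + 3*(-84)*(-75) = 39252 + 18900 = 58152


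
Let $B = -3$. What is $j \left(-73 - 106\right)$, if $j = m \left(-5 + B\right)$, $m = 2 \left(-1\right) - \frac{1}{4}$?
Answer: $-3222$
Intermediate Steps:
$m = - \frac{9}{4}$ ($m = -2 - \frac{1}{4} = - \frac{9}{4} \approx -2.25$)
$j = 18$ ($j = - \frac{9 \left(-5 - 3\right)}{4} = \left(- \frac{9}{4}\right) \left(-8\right) = 18$)
$j \left(-73 - 106\right) = 18 \left(-73 - 106\right) = 18 \left(-179\right) = -3222$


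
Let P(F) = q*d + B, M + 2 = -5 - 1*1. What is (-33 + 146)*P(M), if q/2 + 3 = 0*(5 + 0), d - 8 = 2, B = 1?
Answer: -6667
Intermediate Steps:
d = 10 (d = 8 + 2 = 10)
M = -8 (M = -2 + (-5 - 1*1) = -2 + (-5 - 1) = -2 - 6 = -8)
q = -6 (q = -6 + 2*(0*(5 + 0)) = -6 + 2*(0*5) = -6 + 2*0 = -6 + 0 = -6)
P(F) = -59 (P(F) = -6*10 + 1 = -60 + 1 = -59)
(-33 + 146)*P(M) = (-33 + 146)*(-59) = 113*(-59) = -6667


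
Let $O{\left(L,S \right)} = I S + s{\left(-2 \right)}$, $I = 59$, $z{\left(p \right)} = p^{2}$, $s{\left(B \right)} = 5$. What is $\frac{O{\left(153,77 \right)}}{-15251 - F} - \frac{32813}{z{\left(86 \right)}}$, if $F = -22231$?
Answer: $- \frac{48849433}{12906020} \approx -3.785$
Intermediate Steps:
$O{\left(L,S \right)} = 5 + 59 S$ ($O{\left(L,S \right)} = 59 S + 5 = 5 + 59 S$)
$\frac{O{\left(153,77 \right)}}{-15251 - F} - \frac{32813}{z{\left(86 \right)}} = \frac{5 + 59 \cdot 77}{-15251 - -22231} - \frac{32813}{86^{2}} = \frac{5 + 4543}{-15251 + 22231} - \frac{32813}{7396} = \frac{4548}{6980} - \frac{32813}{7396} = 4548 \cdot \frac{1}{6980} - \frac{32813}{7396} = \frac{1137}{1745} - \frac{32813}{7396} = - \frac{48849433}{12906020}$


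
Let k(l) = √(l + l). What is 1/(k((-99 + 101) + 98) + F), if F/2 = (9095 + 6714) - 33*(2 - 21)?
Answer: 4109/135071023 - 5*√2/540284092 ≈ 3.0408e-5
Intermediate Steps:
k(l) = √2*√l (k(l) = √(2*l) = √2*√l)
F = 32872 (F = 2*((9095 + 6714) - 33*(2 - 21)) = 2*(15809 - 33*(-19)) = 2*(15809 + 627) = 2*16436 = 32872)
1/(k((-99 + 101) + 98) + F) = 1/(√2*√((-99 + 101) + 98) + 32872) = 1/(√2*√(2 + 98) + 32872) = 1/(√2*√100 + 32872) = 1/(√2*10 + 32872) = 1/(10*√2 + 32872) = 1/(32872 + 10*√2)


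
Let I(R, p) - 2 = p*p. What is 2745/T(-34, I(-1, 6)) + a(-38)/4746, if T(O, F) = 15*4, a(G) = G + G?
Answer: 434107/9492 ≈ 45.734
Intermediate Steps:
a(G) = 2*G
I(R, p) = 2 + p**2 (I(R, p) = 2 + p*p = 2 + p**2)
T(O, F) = 60
2745/T(-34, I(-1, 6)) + a(-38)/4746 = 2745/60 + (2*(-38))/4746 = 2745*(1/60) - 76*1/4746 = 183/4 - 38/2373 = 434107/9492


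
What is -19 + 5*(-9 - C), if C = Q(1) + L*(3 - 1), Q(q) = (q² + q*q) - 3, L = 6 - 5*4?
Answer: 81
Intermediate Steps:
L = -14 (L = 6 - 20 = -14)
Q(q) = -3 + 2*q² (Q(q) = (q² + q²) - 3 = 2*q² - 3 = -3 + 2*q²)
C = -29 (C = (-3 + 2*1²) - 14*(3 - 1) = (-3 + 2*1) - 14*2 = (-3 + 2) - 28 = -1 - 28 = -29)
-19 + 5*(-9 - C) = -19 + 5*(-9 - 1*(-29)) = -19 + 5*(-9 + 29) = -19 + 5*20 = -19 + 100 = 81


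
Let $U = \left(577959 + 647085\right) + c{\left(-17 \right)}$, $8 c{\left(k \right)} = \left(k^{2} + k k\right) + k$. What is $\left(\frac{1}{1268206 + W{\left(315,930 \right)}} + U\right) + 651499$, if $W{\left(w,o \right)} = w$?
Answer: $\frac{19044185263513}{10148168} \approx 1.8766 \cdot 10^{6}$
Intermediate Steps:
$c{\left(k \right)} = \frac{k^{2}}{4} + \frac{k}{8}$ ($c{\left(k \right)} = \frac{\left(k^{2} + k k\right) + k}{8} = \frac{\left(k^{2} + k^{2}\right) + k}{8} = \frac{2 k^{2} + k}{8} = \frac{k + 2 k^{2}}{8} = \frac{k^{2}}{4} + \frac{k}{8}$)
$U = \frac{9800913}{8}$ ($U = \left(577959 + 647085\right) + \frac{1}{8} \left(-17\right) \left(1 + 2 \left(-17\right)\right) = 1225044 + \frac{1}{8} \left(-17\right) \left(1 - 34\right) = 1225044 + \frac{1}{8} \left(-17\right) \left(-33\right) = 1225044 + \frac{561}{8} = \frac{9800913}{8} \approx 1.2251 \cdot 10^{6}$)
$\left(\frac{1}{1268206 + W{\left(315,930 \right)}} + U\right) + 651499 = \left(\frac{1}{1268206 + 315} + \frac{9800913}{8}\right) + 651499 = \left(\frac{1}{1268521} + \frac{9800913}{8}\right) + 651499 = \frac{12432663959681}{10148168} + 651499 = \frac{19044185263513}{10148168}$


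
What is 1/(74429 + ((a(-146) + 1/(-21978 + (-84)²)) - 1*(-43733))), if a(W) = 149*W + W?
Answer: 14922/1436421563 ≈ 1.0388e-5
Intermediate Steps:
a(W) = 150*W
1/(74429 + ((a(-146) + 1/(-21978 + (-84)²)) - 1*(-43733))) = 1/(74429 + ((150*(-146) + 1/(-21978 + (-84)²)) - 1*(-43733))) = 1/(74429 + ((-21900 + 1/(-21978 + 7056)) + 43733)) = 1/(74429 + ((-21900 + 1/(-14922)) + 43733)) = 1/(74429 + ((-21900 - 1/14922) + 43733)) = 1/(74429 + (-326791801/14922 + 43733)) = 1/(74429 + 325792025/14922) = 1/(1436421563/14922) = 14922/1436421563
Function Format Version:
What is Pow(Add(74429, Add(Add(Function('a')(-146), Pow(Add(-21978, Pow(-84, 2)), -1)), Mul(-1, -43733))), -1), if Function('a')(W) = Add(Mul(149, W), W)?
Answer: Rational(14922, 1436421563) ≈ 1.0388e-5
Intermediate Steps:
Function('a')(W) = Mul(150, W)
Pow(Add(74429, Add(Add(Function('a')(-146), Pow(Add(-21978, Pow(-84, 2)), -1)), Mul(-1, -43733))), -1) = Pow(Add(74429, Add(Add(Mul(150, -146), Pow(Add(-21978, Pow(-84, 2)), -1)), Mul(-1, -43733))), -1) = Pow(Add(74429, Add(Add(-21900, Pow(Add(-21978, 7056), -1)), 43733)), -1) = Pow(Add(74429, Add(Add(-21900, Pow(-14922, -1)), 43733)), -1) = Pow(Add(74429, Add(Add(-21900, Rational(-1, 14922)), 43733)), -1) = Pow(Add(74429, Add(Rational(-326791801, 14922), 43733)), -1) = Pow(Add(74429, Rational(325792025, 14922)), -1) = Pow(Rational(1436421563, 14922), -1) = Rational(14922, 1436421563)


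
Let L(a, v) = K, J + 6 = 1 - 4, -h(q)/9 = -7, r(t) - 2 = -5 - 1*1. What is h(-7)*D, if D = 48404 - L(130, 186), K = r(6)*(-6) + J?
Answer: 3048507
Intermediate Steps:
r(t) = -4 (r(t) = 2 + (-5 - 1*1) = 2 + (-5 - 1) = 2 - 6 = -4)
h(q) = 63 (h(q) = -9*(-7) = 63)
J = -9 (J = -6 + (1 - 4) = -6 - 3 = -9)
K = 15 (K = -4*(-6) - 9 = 24 - 9 = 15)
L(a, v) = 15
D = 48389 (D = 48404 - 1*15 = 48404 - 15 = 48389)
h(-7)*D = 63*48389 = 3048507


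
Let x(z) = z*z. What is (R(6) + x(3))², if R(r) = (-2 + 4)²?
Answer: 169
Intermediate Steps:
x(z) = z²
R(r) = 4 (R(r) = 2² = 4)
(R(6) + x(3))² = (4 + 3²)² = (4 + 9)² = 13² = 169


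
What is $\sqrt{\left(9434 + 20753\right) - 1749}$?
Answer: $\sqrt{28438} \approx 168.64$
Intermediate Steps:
$\sqrt{\left(9434 + 20753\right) - 1749} = \sqrt{30187 - 1749} = \sqrt{28438}$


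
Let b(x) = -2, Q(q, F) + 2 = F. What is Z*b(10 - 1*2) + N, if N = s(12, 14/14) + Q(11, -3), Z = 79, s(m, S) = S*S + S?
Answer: -161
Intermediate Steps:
Q(q, F) = -2 + F
s(m, S) = S + S² (s(m, S) = S² + S = S + S²)
N = -3 (N = (14/14)*(1 + 14/14) + (-2 - 3) = (14*(1/14))*(1 + 14*(1/14)) - 5 = 1*(1 + 1) - 5 = 1*2 - 5 = 2 - 5 = -3)
Z*b(10 - 1*2) + N = 79*(-2) - 3 = -158 - 3 = -161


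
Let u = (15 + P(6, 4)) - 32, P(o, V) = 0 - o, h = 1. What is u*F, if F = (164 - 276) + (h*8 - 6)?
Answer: 2530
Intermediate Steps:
P(o, V) = -o
F = -110 (F = (164 - 276) + (1*8 - 6) = -112 + (8 - 6) = -112 + 2 = -110)
u = -23 (u = (15 - 1*6) - 32 = (15 - 6) - 32 = 9 - 32 = -23)
u*F = -23*(-110) = 2530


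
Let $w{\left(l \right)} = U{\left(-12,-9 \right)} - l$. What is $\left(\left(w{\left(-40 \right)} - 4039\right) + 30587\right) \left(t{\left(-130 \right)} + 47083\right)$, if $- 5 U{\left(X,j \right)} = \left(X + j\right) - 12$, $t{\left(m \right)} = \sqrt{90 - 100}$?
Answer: $\frac{6260767759}{5} + \frac{132973 i \sqrt{10}}{5} \approx 1.2522 \cdot 10^{9} + 84100.0 i$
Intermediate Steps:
$t{\left(m \right)} = i \sqrt{10}$ ($t{\left(m \right)} = \sqrt{-10} = i \sqrt{10}$)
$U{\left(X,j \right)} = \frac{12}{5} - \frac{X}{5} - \frac{j}{5}$ ($U{\left(X,j \right)} = - \frac{\left(X + j\right) - 12}{5} = - \frac{-12 + X + j}{5} = \frac{12}{5} - \frac{X}{5} - \frac{j}{5}$)
$w{\left(l \right)} = \frac{33}{5} - l$ ($w{\left(l \right)} = \left(\frac{12}{5} - - \frac{12}{5} - - \frac{9}{5}\right) - l = \left(\frac{12}{5} + \frac{12}{5} + \frac{9}{5}\right) - l = \frac{33}{5} - l$)
$\left(\left(w{\left(-40 \right)} - 4039\right) + 30587\right) \left(t{\left(-130 \right)} + 47083\right) = \left(\left(\left(\frac{33}{5} - -40\right) - 4039\right) + 30587\right) \left(i \sqrt{10} + 47083\right) = \left(\left(\left(\frac{33}{5} + 40\right) - 4039\right) + 30587\right) \left(47083 + i \sqrt{10}\right) = \left(\left(\frac{233}{5} - 4039\right) + 30587\right) \left(47083 + i \sqrt{10}\right) = \left(- \frac{19962}{5} + 30587\right) \left(47083 + i \sqrt{10}\right) = \frac{132973 \left(47083 + i \sqrt{10}\right)}{5} = \frac{6260767759}{5} + \frac{132973 i \sqrt{10}}{5}$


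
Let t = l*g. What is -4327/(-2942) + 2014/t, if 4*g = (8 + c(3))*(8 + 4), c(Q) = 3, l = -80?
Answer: 1374523/1941720 ≈ 0.70789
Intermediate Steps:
g = 33 (g = ((8 + 3)*(8 + 4))/4 = (11*12)/4 = (¼)*132 = 33)
t = -2640 (t = -80*33 = -2640)
-4327/(-2942) + 2014/t = -4327/(-2942) + 2014/(-2640) = -4327*(-1/2942) + 2014*(-1/2640) = 4327/2942 - 1007/1320 = 1374523/1941720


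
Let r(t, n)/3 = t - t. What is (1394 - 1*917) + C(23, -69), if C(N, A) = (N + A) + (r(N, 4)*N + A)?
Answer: 362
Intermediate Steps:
r(t, n) = 0 (r(t, n) = 3*(t - t) = 3*0 = 0)
C(N, A) = N + 2*A (C(N, A) = (N + A) + (0*N + A) = (A + N) + (0 + A) = (A + N) + A = N + 2*A)
(1394 - 1*917) + C(23, -69) = (1394 - 1*917) + (23 + 2*(-69)) = (1394 - 917) + (23 - 138) = 477 - 115 = 362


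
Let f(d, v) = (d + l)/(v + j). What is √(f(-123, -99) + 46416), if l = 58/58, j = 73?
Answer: √7845097/13 ≈ 215.45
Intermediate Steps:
l = 1 (l = 58*(1/58) = 1)
f(d, v) = (1 + d)/(73 + v) (f(d, v) = (d + 1)/(v + 73) = (1 + d)/(73 + v))
√(f(-123, -99) + 46416) = √((1 - 123)/(73 - 99) + 46416) = √(-122/(-26) + 46416) = √(-1/26*(-122) + 46416) = √(61/13 + 46416) = √(603469/13) = √7845097/13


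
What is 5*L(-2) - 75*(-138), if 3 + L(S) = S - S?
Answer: 10335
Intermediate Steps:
L(S) = -3 (L(S) = -3 + (S - S) = -3 + 0 = -3)
5*L(-2) - 75*(-138) = 5*(-3) - 75*(-138) = -15 + 10350 = 10335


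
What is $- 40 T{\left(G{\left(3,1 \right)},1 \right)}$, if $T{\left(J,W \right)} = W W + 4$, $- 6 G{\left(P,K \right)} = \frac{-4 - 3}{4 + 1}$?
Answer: $-200$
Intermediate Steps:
$G{\left(P,K \right)} = \frac{7}{30}$ ($G{\left(P,K \right)} = - \frac{\left(-4 - 3\right) \frac{1}{4 + 1}}{6} = - \frac{\left(-7\right) \frac{1}{5}}{6} = \left(- \frac{1}{6}\right) \left(- \frac{7}{5}\right) = \frac{7}{30}$)
$T{\left(J,W \right)} = 4 + W^{2}$ ($T{\left(J,W \right)} = W^{2} + 4 = 4 + W^{2}$)
$- 40 T{\left(G{\left(3,1 \right)},1 \right)} = - 40 \left(4 + 1^{2}\right) = - 40 \left(4 + 1\right) = \left(-40\right) 5 = -200$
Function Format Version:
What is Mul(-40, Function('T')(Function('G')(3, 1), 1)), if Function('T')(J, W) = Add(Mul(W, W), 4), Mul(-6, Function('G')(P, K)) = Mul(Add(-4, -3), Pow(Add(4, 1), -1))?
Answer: -200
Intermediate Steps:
Function('G')(P, K) = Rational(7, 30) (Function('G')(P, K) = Mul(Rational(-1, 6), Mul(Add(-4, -3), Pow(Add(4, 1), -1))) = Mul(Rational(-1, 6), Mul(-7, Pow(5, -1))) = Mul(Rational(-1, 6), Mul(-7, Rational(1, 5))) = Mul(Rational(-1, 6), Rational(-7, 5)) = Rational(7, 30))
Function('T')(J, W) = Add(4, Pow(W, 2)) (Function('T')(J, W) = Add(Pow(W, 2), 4) = Add(4, Pow(W, 2)))
Mul(-40, Function('T')(Function('G')(3, 1), 1)) = Mul(-40, Add(4, Pow(1, 2))) = Mul(-40, Add(4, 1)) = Mul(-40, 5) = -200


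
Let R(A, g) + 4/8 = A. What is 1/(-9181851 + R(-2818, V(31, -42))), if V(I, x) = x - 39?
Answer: -2/18369339 ≈ -1.0888e-7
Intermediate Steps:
V(I, x) = -39 + x
R(A, g) = -½ + A
1/(-9181851 + R(-2818, V(31, -42))) = 1/(-9181851 + (-½ - 2818)) = 1/(-9181851 - 5637/2) = 1/(-18369339/2) = -2/18369339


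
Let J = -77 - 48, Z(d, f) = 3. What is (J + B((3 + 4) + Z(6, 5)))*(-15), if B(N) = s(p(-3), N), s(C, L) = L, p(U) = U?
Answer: 1725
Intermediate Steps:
B(N) = N
J = -125
(J + B((3 + 4) + Z(6, 5)))*(-15) = (-125 + ((3 + 4) + 3))*(-15) = (-125 + (7 + 3))*(-15) = (-125 + 10)*(-15) = -115*(-15) = 1725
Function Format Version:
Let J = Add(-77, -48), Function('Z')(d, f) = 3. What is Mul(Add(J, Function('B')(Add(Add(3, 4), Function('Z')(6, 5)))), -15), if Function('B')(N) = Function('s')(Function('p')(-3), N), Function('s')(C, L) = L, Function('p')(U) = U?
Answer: 1725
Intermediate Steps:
Function('B')(N) = N
J = -125
Mul(Add(J, Function('B')(Add(Add(3, 4), Function('Z')(6, 5)))), -15) = Mul(Add(-125, Add(Add(3, 4), 3)), -15) = Mul(Add(-125, Add(7, 3)), -15) = Mul(Add(-125, 10), -15) = Mul(-115, -15) = 1725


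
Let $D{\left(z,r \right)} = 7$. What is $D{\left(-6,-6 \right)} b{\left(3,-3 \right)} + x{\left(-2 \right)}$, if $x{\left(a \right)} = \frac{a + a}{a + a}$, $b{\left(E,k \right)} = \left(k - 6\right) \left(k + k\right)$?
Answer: $379$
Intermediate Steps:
$b{\left(E,k \right)} = 2 k \left(-6 + k\right)$ ($b{\left(E,k \right)} = \left(-6 + k\right) 2 k = 2 k \left(-6 + k\right)$)
$x{\left(a \right)} = 1$ ($x{\left(a \right)} = \frac{2 a}{2 a} = 2 a \frac{1}{2 a} = 1$)
$D{\left(-6,-6 \right)} b{\left(3,-3 \right)} + x{\left(-2 \right)} = 7 \cdot 2 \left(-3\right) \left(-6 - 3\right) + 1 = 7 \cdot 2 \left(-3\right) \left(-9\right) + 1 = 7 \cdot 54 + 1 = 378 + 1 = 379$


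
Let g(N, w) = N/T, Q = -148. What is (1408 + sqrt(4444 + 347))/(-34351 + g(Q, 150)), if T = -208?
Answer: -73216/1786215 - 52*sqrt(4791)/1786215 ≈ -0.043005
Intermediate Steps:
g(N, w) = -N/208 (g(N, w) = N/(-208) = N*(-1/208) = -N/208)
(1408 + sqrt(4444 + 347))/(-34351 + g(Q, 150)) = (1408 + sqrt(4444 + 347))/(-34351 - 1/208*(-148)) = (1408 + sqrt(4791))/(-34351 + 37/52) = (1408 + sqrt(4791))/(-1786215/52) = (1408 + sqrt(4791))*(-52/1786215) = -73216/1786215 - 52*sqrt(4791)/1786215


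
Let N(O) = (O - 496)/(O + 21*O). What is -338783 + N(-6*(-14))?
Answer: -156517849/462 ≈ -3.3878e+5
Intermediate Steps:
N(O) = (-496 + O)/(22*O) (N(O) = (-496 + O)/((22*O)) = (-496 + O)*(1/(22*O)) = (-496 + O)/(22*O))
-338783 + N(-6*(-14)) = -338783 + (-496 - 6*(-14))/(22*((-6*(-14)))) = -338783 + (1/22)*(-496 + 84)/84 = -338783 + (1/22)*(1/84)*(-412) = -338783 - 103/462 = -156517849/462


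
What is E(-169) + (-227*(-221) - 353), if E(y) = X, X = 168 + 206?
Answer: 50188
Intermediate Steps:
X = 374
E(y) = 374
E(-169) + (-227*(-221) - 353) = 374 + (-227*(-221) - 353) = 374 + (50167 - 353) = 374 + 49814 = 50188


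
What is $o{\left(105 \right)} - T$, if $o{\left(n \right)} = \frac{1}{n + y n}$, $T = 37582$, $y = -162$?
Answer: $- \frac{635323711}{16905} \approx -37582.0$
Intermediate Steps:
$o{\left(n \right)} = - \frac{1}{161 n}$ ($o{\left(n \right)} = \frac{1}{n - 162 n} = \frac{1}{\left(-161\right) n} = - \frac{1}{161 n}$)
$o{\left(105 \right)} - T = - \frac{1}{161 \cdot 105} - 37582 = \left(- \frac{1}{161}\right) \frac{1}{105} - 37582 = - \frac{1}{16905} - 37582 = - \frac{635323711}{16905}$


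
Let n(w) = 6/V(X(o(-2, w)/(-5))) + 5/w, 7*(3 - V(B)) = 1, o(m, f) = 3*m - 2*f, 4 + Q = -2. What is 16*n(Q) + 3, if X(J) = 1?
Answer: 349/15 ≈ 23.267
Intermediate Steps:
Q = -6 (Q = -4 - 2 = -6)
o(m, f) = -2*f + 3*m
V(B) = 20/7 (V(B) = 3 - ⅐*1 = 3 - ⅐ = 20/7)
n(w) = 21/10 + 5/w (n(w) = 6/(20/7) + 5/w = 6*(7/20) + 5/w = 21/10 + 5/w)
16*n(Q) + 3 = 16*(21/10 + 5/(-6)) + 3 = 16*(21/10 + 5*(-⅙)) + 3 = 16*(21/10 - ⅚) + 3 = 16*(19/15) + 3 = 304/15 + 3 = 349/15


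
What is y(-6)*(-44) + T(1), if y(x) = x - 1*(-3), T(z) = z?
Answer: 133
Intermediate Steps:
y(x) = 3 + x (y(x) = x + 3 = 3 + x)
y(-6)*(-44) + T(1) = (3 - 6)*(-44) + 1 = -3*(-44) + 1 = 132 + 1 = 133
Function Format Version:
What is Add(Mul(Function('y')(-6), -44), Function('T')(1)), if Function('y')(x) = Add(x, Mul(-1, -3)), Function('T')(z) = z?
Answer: 133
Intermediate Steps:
Function('y')(x) = Add(3, x) (Function('y')(x) = Add(x, 3) = Add(3, x))
Add(Mul(Function('y')(-6), -44), Function('T')(1)) = Add(Mul(Add(3, -6), -44), 1) = Add(Mul(-3, -44), 1) = Add(132, 1) = 133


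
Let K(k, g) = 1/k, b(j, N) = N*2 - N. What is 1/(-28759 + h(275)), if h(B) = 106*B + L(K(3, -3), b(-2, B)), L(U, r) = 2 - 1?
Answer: 1/392 ≈ 0.0025510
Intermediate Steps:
b(j, N) = N (b(j, N) = 2*N - N = N)
L(U, r) = 1
h(B) = 1 + 106*B (h(B) = 106*B + 1 = 1 + 106*B)
1/(-28759 + h(275)) = 1/(-28759 + (1 + 106*275)) = 1/(-28759 + (1 + 29150)) = 1/(-28759 + 29151) = 1/392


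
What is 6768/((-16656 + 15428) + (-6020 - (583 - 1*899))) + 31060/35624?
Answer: -1612207/15434098 ≈ -0.10446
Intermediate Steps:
6768/((-16656 + 15428) + (-6020 - (583 - 1*899))) + 31060/35624 = 6768/(-1228 + (-6020 - (583 - 899))) + 31060*(1/35624) = 6768/(-1228 + (-6020 - 1*(-316))) + 7765/8906 = 6768/(-1228 + (-6020 + 316)) + 7765/8906 = 6768/(-1228 - 5704) + 7765/8906 = 6768/(-6932) + 7765/8906 = 6768*(-1/6932) + 7765/8906 = -1692/1733 + 7765/8906 = -1612207/15434098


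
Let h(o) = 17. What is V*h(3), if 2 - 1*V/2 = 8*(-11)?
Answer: 3060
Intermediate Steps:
V = 180 (V = 4 - 16*(-11) = 4 - 2*(-88) = 4 + 176 = 180)
V*h(3) = 180*17 = 3060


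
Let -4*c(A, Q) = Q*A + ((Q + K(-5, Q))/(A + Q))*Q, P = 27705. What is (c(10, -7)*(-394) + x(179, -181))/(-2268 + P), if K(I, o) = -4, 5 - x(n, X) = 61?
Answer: -26537/152622 ≈ -0.17387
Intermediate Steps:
x(n, X) = -56 (x(n, X) = 5 - 1*61 = 5 - 61 = -56)
c(A, Q) = -A*Q/4 - Q*(-4 + Q)/(4*(A + Q)) (c(A, Q) = -(Q*A + ((Q - 4)/(A + Q))*Q)/4 = -(A*Q + ((-4 + Q)/(A + Q))*Q)/4 = -(A*Q + Q*(-4 + Q)/(A + Q))/4 = -A*Q/4 - Q*(-4 + Q)/(4*(A + Q)))
(c(10, -7)*(-394) + x(179, -181))/(-2268 + P) = (((1/4)*(-7)*(4 - 1*(-7) - 1*10**2 - 1*10*(-7))/(10 - 7))*(-394) - 56)/(-2268 + 27705) = (((1/4)*(-7)*(4 + 7 - 1*100 + 70)/3)*(-394) - 56)/25437 = (((1/4)*(-7)*(1/3)*(4 + 7 - 100 + 70))*(-394) - 56)*(1/25437) = (((1/4)*(-7)*(1/3)*(-19))*(-394) - 56)*(1/25437) = ((133/12)*(-394) - 56)*(1/25437) = (-26201/6 - 56)*(1/25437) = -26537/6*1/25437 = -26537/152622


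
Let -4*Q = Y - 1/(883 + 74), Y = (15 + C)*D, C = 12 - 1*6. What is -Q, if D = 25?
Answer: 125606/957 ≈ 131.25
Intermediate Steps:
C = 6 (C = 12 - 6 = 6)
Y = 525 (Y = (15 + 6)*25 = 21*25 = 525)
Q = -125606/957 (Q = -(525 - 1/(883 + 74))/4 = -(525 - 1/957)/4 = -¼*502424/957 = -125606/957 ≈ -131.25)
-Q = -1*(-125606/957) = 125606/957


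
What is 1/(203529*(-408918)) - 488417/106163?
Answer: -40649321273708537/8835593139406386 ≈ -4.6006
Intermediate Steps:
1/(203529*(-408918)) - 488417/106163 = (1/203529)*(-1/408918) - 488417*1/106163 = -1/83226671622 - 488417/106163 = -40649321273708537/8835593139406386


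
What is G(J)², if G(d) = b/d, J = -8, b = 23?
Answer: 529/64 ≈ 8.2656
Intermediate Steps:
G(d) = 23/d
G(J)² = (23/(-8))² = (23*(-⅛))² = (-23/8)² = 529/64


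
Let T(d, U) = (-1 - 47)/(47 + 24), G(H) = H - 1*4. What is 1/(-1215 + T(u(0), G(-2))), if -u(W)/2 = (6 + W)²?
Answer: -71/86313 ≈ -0.00082259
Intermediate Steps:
G(H) = -4 + H (G(H) = H - 4 = -4 + H)
u(W) = -2*(6 + W)²
T(d, U) = -48/71
1/(-1215 + T(u(0), G(-2))) = 1/(-1215 - 48/71) = 1/(-86313/71) = -71/86313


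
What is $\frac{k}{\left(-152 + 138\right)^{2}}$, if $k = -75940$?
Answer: $- \frac{18985}{49} \approx -387.45$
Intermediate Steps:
$\frac{k}{\left(-152 + 138\right)^{2}} = - \frac{75940}{\left(-152 + 138\right)^{2}} = - \frac{75940}{\left(-14\right)^{2}} = - \frac{75940}{196} = \left(-75940\right) \frac{1}{196} = - \frac{18985}{49}$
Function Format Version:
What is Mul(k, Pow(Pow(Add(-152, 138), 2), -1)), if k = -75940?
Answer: Rational(-18985, 49) ≈ -387.45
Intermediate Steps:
Mul(k, Pow(Pow(Add(-152, 138), 2), -1)) = Mul(-75940, Pow(Pow(Add(-152, 138), 2), -1)) = Mul(-75940, Pow(Pow(-14, 2), -1)) = Mul(-75940, Pow(196, -1)) = Mul(-75940, Rational(1, 196)) = Rational(-18985, 49)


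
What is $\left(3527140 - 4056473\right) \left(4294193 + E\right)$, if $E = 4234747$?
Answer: $-4514649397020$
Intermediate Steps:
$\left(3527140 - 4056473\right) \left(4294193 + E\right) = \left(3527140 - 4056473\right) \left(4294193 + 4234747\right) = \left(-529333\right) 8528940 = -4514649397020$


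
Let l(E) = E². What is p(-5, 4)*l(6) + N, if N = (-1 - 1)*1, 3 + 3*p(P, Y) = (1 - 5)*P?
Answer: 202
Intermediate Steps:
p(P, Y) = -1 - 4*P/3 (p(P, Y) = -1 + ((1 - 5)*P)/3 = -1 + (-4*P)/3 = -1 - 4*P/3)
N = -2 (N = -2*1 = -2)
p(-5, 4)*l(6) + N = (-1 - 4/3*(-5))*6² - 2 = (-1 + 20/3)*36 - 2 = (17/3)*36 - 2 = 204 - 2 = 202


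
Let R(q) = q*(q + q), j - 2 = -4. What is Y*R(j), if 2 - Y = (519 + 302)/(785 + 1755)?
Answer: 8518/635 ≈ 13.414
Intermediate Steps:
j = -2 (j = 2 - 4 = -2)
Y = 4259/2540 (Y = 2 - (519 + 302)/(785 + 1755) = 2 - 821/2540 = 4259/2540 ≈ 1.6768)
R(q) = 2*q² (R(q) = q*(2*q) = 2*q²)
Y*R(j) = 4259*(2*(-2)²)/2540 = 4259*(2*4)/2540 = (4259/2540)*8 = 8518/635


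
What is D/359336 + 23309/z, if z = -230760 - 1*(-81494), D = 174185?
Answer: 677851361/2062947976 ≈ 0.32858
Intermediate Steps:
z = -149266 (z = -230760 + 81494 = -149266)
D/359336 + 23309/z = 174185/359336 + 23309/(-149266) = 174185*(1/359336) + 23309*(-1/149266) = 174185/359336 - 1793/11482 = 677851361/2062947976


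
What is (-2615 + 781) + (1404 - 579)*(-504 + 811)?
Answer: 251441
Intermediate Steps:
(-2615 + 781) + (1404 - 579)*(-504 + 811) = -1834 + 825*307 = -1834 + 253275 = 251441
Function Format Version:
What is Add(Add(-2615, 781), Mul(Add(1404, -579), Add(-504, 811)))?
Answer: 251441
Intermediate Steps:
Add(Add(-2615, 781), Mul(Add(1404, -579), Add(-504, 811))) = Add(-1834, Mul(825, 307)) = Add(-1834, 253275) = 251441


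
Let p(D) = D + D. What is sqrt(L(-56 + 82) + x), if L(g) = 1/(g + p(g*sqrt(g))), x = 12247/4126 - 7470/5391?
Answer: sqrt(418350493033733 + 816849388936269*sqrt(26))/(16064581*sqrt(1 + 2*sqrt(26))) ≈ 1.2594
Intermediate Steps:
p(D) = 2*D
x = 3911373/2471474 (x = 12247*(1/4126) - 7470*1/5391 = 12247/4126 - 830/599 = 3911373/2471474 ≈ 1.5826)
L(g) = 1/(g + 2*g**(3/2)) (L(g) = 1/(g + 2*(g*sqrt(g))) = 1/(g + 2*g**(3/2)))
sqrt(L(-56 + 82) + x) = sqrt(1/((-56 + 82) + 2*(-56 + 82)**(3/2)) + 3911373/2471474) = sqrt(1/(26 + 2*26**(3/2)) + 3911373/2471474) = sqrt(1/(26 + 2*(26*sqrt(26))) + 3911373/2471474) = sqrt(1/(26 + 52*sqrt(26)) + 3911373/2471474) = sqrt(3911373/2471474 + 1/(26 + 52*sqrt(26)))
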